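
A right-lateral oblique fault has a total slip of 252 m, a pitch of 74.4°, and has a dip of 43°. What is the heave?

dip-slip = net slip × sin(rake) = 252 m × sin(74.4°) = 242.7 m
heave = dip-slip × cos(dip) = 242.7 × cos(43°) = 178 m

178 m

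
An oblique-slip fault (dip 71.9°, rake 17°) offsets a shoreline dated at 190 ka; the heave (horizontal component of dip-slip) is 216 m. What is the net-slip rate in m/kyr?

dip-slip = heave / cos(dip) = 216 / cos(71.9°) = 695.3 m
net slip = dip-slip / sin(rake) = 695.3 / sin(17°) = 2378 m
rate = 2378 m / 190 ka = 0.0125 m/yr = 12.5 m/kyr

12.5 m/kyr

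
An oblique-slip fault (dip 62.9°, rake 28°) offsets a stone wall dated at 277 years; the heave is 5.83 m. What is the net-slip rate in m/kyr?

dip-slip = heave / cos(dip) = 5.83 / cos(62.9°) = 12.80 m
net slip = dip-slip / sin(rake) = 12.80 / sin(28°) = 27.26 m
rate = 27.26 m / 277 years = 0.0984 m/yr = 98.4 m/kyr

98.4 m/kyr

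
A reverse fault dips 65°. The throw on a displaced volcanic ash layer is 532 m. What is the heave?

heave = throw / tan(dip) = 532 / tan(65°) = 248 m

248 m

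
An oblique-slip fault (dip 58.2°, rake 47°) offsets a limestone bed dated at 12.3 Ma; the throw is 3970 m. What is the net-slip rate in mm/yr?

0.519 mm/yr

dip-slip = throw / sin(dip) = 3970 / sin(58.2°) = 4671 m
net slip = dip-slip / sin(rake) = 4671 / sin(47°) = 6387 m
rate = 6387 m / 12.3 Ma = 0.000519 m/yr = 0.519 mm/yr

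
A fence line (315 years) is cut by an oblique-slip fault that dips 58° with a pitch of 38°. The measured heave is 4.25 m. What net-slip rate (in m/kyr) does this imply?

41.4 m/kyr

dip-slip = heave / cos(dip) = 4.25 / cos(58°) = 8.020 m
net slip = dip-slip / sin(rake) = 8.020 / sin(38°) = 13.03 m
rate = 13.03 m / 315 years = 0.0414 m/yr = 41.4 m/kyr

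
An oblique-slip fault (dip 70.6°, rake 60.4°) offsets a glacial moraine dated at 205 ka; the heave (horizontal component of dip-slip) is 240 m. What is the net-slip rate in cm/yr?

0.405 cm/yr

dip-slip = heave / cos(dip) = 240 / cos(70.6°) = 722.5 m
net slip = dip-slip / sin(rake) = 722.5 / sin(60.4°) = 831 m
rate = 831 m / 205 ka = 0.00405 m/yr = 0.405 cm/yr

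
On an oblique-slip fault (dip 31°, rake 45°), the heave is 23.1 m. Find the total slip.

dip-slip = heave / cos(dip) = 23.1 / cos(31°) = 26.95 m
net slip = dip-slip / sin(rake) = 26.95 / sin(45°) = 38.1 m

38.1 m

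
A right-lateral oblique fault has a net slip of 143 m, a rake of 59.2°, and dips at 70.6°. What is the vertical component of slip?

116 m

dip-slip = net slip × sin(rake) = 143 m × sin(59.2°) = 122.8 m
throw = dip-slip × sin(dip) = 122.8 × sin(70.6°) = 116 m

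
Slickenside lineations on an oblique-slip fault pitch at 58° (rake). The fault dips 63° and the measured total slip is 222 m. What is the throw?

dip-slip = net slip × sin(rake) = 222 m × sin(58°) = 188.3 m
throw = dip-slip × sin(dip) = 188.3 × sin(63°) = 168 m

168 m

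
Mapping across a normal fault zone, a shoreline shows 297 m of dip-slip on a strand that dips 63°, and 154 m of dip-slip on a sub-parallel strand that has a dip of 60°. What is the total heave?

212 m

heave_A = 297 × cos(63°) = 134.8 m
heave_B = 154 × cos(60°) = 77 m
total = 134.8 + 77 = 212 m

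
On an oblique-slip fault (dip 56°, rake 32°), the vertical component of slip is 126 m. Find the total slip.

dip-slip = throw / sin(dip) = 126 / sin(56°) = 152 m
net slip = dip-slip / sin(rake) = 152 / sin(32°) = 287 m

287 m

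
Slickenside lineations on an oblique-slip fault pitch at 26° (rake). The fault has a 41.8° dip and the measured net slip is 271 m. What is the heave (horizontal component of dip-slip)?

dip-slip = net slip × sin(rake) = 271 m × sin(26°) = 118.8 m
heave = dip-slip × cos(dip) = 118.8 × cos(41.8°) = 88.6 m

88.6 m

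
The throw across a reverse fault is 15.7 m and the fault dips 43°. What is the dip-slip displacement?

dip-slip = throw / sin(dip) = 15.7 / sin(43°) = 23 m

23 m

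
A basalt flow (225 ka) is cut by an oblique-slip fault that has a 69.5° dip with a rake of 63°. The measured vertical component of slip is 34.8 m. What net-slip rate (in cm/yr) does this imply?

0.0185 cm/yr

dip-slip = throw / sin(dip) = 34.8 / sin(69.5°) = 37.15 m
net slip = dip-slip / sin(rake) = 37.15 / sin(63°) = 41.70 m
rate = 41.70 m / 225 ka = 0.000185 m/yr = 0.0185 cm/yr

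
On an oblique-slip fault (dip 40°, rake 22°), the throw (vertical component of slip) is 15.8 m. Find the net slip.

65.6 m

dip-slip = throw / sin(dip) = 15.8 / sin(40°) = 24.58 m
net slip = dip-slip / sin(rake) = 24.58 / sin(22°) = 65.6 m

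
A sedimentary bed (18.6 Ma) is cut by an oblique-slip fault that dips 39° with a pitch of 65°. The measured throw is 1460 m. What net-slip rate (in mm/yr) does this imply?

0.138 mm/yr

dip-slip = throw / sin(dip) = 1460 / sin(39°) = 2320 m
net slip = dip-slip / sin(rake) = 2320 / sin(65°) = 2560 m
rate = 2560 m / 18.6 Ma = 0.000138 m/yr = 0.138 mm/yr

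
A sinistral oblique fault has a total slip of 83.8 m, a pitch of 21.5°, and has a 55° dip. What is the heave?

dip-slip = net slip × sin(rake) = 83.8 m × sin(21.5°) = 30.71 m
heave = dip-slip × cos(dip) = 30.71 × cos(55°) = 17.6 m

17.6 m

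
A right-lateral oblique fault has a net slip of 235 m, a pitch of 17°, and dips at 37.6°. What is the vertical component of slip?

dip-slip = net slip × sin(rake) = 235 m × sin(17°) = 68.71 m
throw = dip-slip × sin(dip) = 68.71 × sin(37.6°) = 41.9 m

41.9 m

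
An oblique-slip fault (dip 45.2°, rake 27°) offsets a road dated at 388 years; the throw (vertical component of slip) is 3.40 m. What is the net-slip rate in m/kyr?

dip-slip = throw / sin(dip) = 3.40 / sin(45.2°) = 4.792 m
net slip = dip-slip / sin(rake) = 4.792 / sin(27°) = 10.55 m
rate = 10.55 m / 388 years = 0.0272 m/yr = 27.2 m/kyr

27.2 m/kyr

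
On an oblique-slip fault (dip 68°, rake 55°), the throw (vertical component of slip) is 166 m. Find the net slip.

219 m

dip-slip = throw / sin(dip) = 166 / sin(68°) = 179 m
net slip = dip-slip / sin(rake) = 179 / sin(55°) = 219 m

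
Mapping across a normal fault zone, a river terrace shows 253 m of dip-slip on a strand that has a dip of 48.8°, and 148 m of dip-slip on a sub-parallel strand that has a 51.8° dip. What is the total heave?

heave_A = 253 × cos(48.8°) = 166.6 m
heave_B = 148 × cos(51.8°) = 91.52 m
total = 166.6 + 91.52 = 258 m

258 m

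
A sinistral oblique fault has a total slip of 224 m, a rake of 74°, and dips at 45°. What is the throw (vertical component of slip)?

152 m

dip-slip = net slip × sin(rake) = 224 m × sin(74°) = 215.3 m
throw = dip-slip × sin(dip) = 215.3 × sin(45°) = 152 m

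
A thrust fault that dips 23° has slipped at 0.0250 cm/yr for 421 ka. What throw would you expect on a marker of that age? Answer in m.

dip-slip = rate × time = 0.0250 cm/yr × 421 ka = 105.2 m
throw = dip-slip × sin(dip) = 105.2 × sin(23°) = 41.1 m

41.1 m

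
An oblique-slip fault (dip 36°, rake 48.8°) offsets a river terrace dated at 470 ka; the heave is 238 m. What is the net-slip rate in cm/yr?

0.0832 cm/yr

dip-slip = heave / cos(dip) = 238 / cos(36°) = 294.2 m
net slip = dip-slip / sin(rake) = 294.2 / sin(48.8°) = 391 m
rate = 391 m / 470 ka = 0.000832 m/yr = 0.0832 cm/yr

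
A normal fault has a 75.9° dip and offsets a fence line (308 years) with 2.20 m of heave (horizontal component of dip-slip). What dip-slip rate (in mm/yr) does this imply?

dip-slip = heave / cos(dip) = 2.20 m / cos(75.9°) = 9.031 m
rate = 9.031 m / 308 years = 0.0293 m/yr = 29.3 mm/yr

29.3 mm/yr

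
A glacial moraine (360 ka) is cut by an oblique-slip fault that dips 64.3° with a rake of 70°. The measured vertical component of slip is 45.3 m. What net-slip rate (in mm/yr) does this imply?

dip-slip = throw / sin(dip) = 45.3 / sin(64.3°) = 50.27 m
net slip = dip-slip / sin(rake) = 50.27 / sin(70°) = 53.50 m
rate = 53.50 m / 360 ka = 0.000149 m/yr = 0.149 mm/yr

0.149 mm/yr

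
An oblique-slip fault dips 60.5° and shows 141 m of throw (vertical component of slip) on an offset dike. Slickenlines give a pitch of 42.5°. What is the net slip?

dip-slip = throw / sin(dip) = 141 / sin(60.5°) = 162 m
net slip = dip-slip / sin(rake) = 162 / sin(42.5°) = 240 m

240 m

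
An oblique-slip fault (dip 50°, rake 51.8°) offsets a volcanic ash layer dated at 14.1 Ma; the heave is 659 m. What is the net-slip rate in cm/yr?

dip-slip = heave / cos(dip) = 659 / cos(50°) = 1025 m
net slip = dip-slip / sin(rake) = 1025 / sin(51.8°) = 1305 m
rate = 1305 m / 14.1 Ma = 0.0000925 m/yr = 0.00925 cm/yr

0.00925 cm/yr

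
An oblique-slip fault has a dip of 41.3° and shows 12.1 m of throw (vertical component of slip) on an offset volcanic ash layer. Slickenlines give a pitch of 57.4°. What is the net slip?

21.8 m

dip-slip = throw / sin(dip) = 12.1 / sin(41.3°) = 18.33 m
net slip = dip-slip / sin(rake) = 18.33 / sin(57.4°) = 21.8 m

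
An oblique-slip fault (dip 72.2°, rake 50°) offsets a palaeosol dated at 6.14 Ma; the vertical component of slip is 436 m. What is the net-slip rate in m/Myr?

dip-slip = throw / sin(dip) = 436 / sin(72.2°) = 457.9 m
net slip = dip-slip / sin(rake) = 457.9 / sin(50°) = 597.8 m
rate = 597.8 m / 6.14 Ma = 0.0000974 m/yr = 97.4 m/Myr

97.4 m/Myr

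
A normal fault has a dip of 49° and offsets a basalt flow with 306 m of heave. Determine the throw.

throw = heave × tan(dip) = 306 × tan(49°) = 352 m

352 m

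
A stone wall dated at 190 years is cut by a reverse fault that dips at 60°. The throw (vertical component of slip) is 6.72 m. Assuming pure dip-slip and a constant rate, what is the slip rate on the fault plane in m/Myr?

40800 m/Myr

dip-slip = throw / sin(dip) = 6.72 m / sin(60°) = 7.760 m
rate = 7.760 m / 190 years = 0.0408 m/yr = 40800 m/Myr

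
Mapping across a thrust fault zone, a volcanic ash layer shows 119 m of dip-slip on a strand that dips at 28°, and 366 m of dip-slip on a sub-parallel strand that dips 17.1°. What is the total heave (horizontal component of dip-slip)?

455 m

heave_A = 119 × cos(28°) = 105.1 m
heave_B = 366 × cos(17.1°) = 349.8 m
total = 105.1 + 349.8 = 455 m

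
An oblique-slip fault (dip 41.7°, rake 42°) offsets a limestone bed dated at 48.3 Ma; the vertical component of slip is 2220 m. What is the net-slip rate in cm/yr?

0.0103 cm/yr

dip-slip = throw / sin(dip) = 2220 / sin(41.7°) = 3337 m
net slip = dip-slip / sin(rake) = 3337 / sin(42°) = 4987 m
rate = 4987 m / 48.3 Ma = 0.000103 m/yr = 0.0103 cm/yr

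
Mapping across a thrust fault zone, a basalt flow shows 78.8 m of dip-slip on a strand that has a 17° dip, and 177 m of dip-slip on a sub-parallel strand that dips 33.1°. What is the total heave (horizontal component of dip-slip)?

heave_A = 78.8 × cos(17°) = 75.36 m
heave_B = 177 × cos(33.1°) = 148.3 m
total = 75.36 + 148.3 = 224 m

224 m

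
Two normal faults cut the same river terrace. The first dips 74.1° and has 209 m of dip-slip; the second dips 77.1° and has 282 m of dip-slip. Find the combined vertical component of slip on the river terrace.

throw_A = 209 × sin(74.1°) = 201 m
throw_B = 282 × sin(77.1°) = 274.9 m
total = 201 + 274.9 = 476 m

476 m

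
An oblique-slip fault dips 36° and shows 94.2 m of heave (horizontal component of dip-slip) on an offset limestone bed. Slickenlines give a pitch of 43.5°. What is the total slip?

dip-slip = heave / cos(dip) = 94.2 / cos(36°) = 116.4 m
net slip = dip-slip / sin(rake) = 116.4 / sin(43.5°) = 169 m

169 m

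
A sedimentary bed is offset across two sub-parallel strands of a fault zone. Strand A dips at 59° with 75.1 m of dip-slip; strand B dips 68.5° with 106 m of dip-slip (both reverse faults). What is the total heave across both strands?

77.5 m

heave_A = 75.1 × cos(59°) = 38.68 m
heave_B = 106 × cos(68.5°) = 38.85 m
total = 38.68 + 38.85 = 77.5 m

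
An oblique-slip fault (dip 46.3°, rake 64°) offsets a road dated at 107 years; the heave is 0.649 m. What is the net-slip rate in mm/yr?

dip-slip = heave / cos(dip) = 0.649 / cos(46.3°) = 0.9394 m
net slip = dip-slip / sin(rake) = 0.9394 / sin(64°) = 1.045 m
rate = 1.045 m / 107 years = 0.00977 m/yr = 9.77 mm/yr

9.77 mm/yr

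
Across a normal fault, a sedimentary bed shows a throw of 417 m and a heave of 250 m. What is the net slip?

486 m

net slip = √(throw² + heave²) = √(417² + 250²) = 486 m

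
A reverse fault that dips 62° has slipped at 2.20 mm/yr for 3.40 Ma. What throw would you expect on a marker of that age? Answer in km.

6.60 km

dip-slip = rate × time = 2.20 mm/yr × 3.40 Ma = 7480 m
throw = dip-slip × sin(dip) = 7480 × sin(62°) = 6600 m = 6.60 km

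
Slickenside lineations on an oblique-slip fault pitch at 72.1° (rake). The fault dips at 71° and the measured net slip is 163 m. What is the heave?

dip-slip = net slip × sin(rake) = 163 m × sin(72.1°) = 155.1 m
heave = dip-slip × cos(dip) = 155.1 × cos(71°) = 50.5 m

50.5 m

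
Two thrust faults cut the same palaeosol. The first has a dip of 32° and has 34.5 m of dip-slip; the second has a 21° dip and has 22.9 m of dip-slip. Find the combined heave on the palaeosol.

heave_A = 34.5 × cos(32°) = 29.26 m
heave_B = 22.9 × cos(21°) = 21.38 m
total = 29.26 + 21.38 = 50.6 m

50.6 m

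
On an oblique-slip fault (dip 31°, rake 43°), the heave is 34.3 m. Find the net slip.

58.7 m

dip-slip = heave / cos(dip) = 34.3 / cos(31°) = 40.02 m
net slip = dip-slip / sin(rake) = 40.02 / sin(43°) = 58.7 m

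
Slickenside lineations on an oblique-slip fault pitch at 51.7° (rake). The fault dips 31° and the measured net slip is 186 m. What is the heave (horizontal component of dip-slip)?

dip-slip = net slip × sin(rake) = 186 m × sin(51.7°) = 146 m
heave = dip-slip × cos(dip) = 146 × cos(31°) = 125 m

125 m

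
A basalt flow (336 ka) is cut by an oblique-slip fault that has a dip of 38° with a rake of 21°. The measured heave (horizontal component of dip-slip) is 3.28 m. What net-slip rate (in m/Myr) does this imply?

dip-slip = heave / cos(dip) = 3.28 / cos(38°) = 4.162 m
net slip = dip-slip / sin(rake) = 4.162 / sin(21°) = 11.61 m
rate = 11.61 m / 336 ka = 0.0000346 m/yr = 34.6 m/Myr

34.6 m/Myr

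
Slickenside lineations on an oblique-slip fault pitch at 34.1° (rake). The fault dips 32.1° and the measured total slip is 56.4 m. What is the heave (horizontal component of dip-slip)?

26.8 m

dip-slip = net slip × sin(rake) = 56.4 m × sin(34.1°) = 31.62 m
heave = dip-slip × cos(dip) = 31.62 × cos(32.1°) = 26.8 m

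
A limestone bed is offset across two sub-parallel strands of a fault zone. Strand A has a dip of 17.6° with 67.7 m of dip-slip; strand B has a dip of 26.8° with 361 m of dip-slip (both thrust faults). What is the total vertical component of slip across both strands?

throw_A = 67.7 × sin(17.6°) = 20.47 m
throw_B = 361 × sin(26.8°) = 162.8 m
total = 20.47 + 162.8 = 183 m

183 m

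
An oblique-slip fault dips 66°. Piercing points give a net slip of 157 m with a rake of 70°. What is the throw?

135 m

dip-slip = net slip × sin(rake) = 157 m × sin(70°) = 147.5 m
throw = dip-slip × sin(dip) = 147.5 × sin(66°) = 135 m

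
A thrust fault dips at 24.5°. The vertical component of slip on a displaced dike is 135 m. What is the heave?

heave = throw / tan(dip) = 135 / tan(24.5°) = 296 m

296 m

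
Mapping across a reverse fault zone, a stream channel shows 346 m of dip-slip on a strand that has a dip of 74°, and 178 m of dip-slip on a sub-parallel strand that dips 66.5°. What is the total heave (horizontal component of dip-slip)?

heave_A = 346 × cos(74°) = 95.37 m
heave_B = 178 × cos(66.5°) = 70.98 m
total = 95.37 + 70.98 = 166 m

166 m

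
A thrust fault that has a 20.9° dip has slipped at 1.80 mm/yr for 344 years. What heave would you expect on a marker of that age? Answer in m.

0.578 m

dip-slip = rate × time = 1.80 mm/yr × 344 years = 0.6192 m
heave = dip-slip × cos(dip) = 0.6192 × cos(20.9°) = 0.578 m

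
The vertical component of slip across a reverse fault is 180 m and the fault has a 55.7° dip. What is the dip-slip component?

218 m

dip-slip = throw / sin(dip) = 180 / sin(55.7°) = 218 m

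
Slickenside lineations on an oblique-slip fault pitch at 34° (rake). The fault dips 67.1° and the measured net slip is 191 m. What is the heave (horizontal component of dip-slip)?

41.6 m

dip-slip = net slip × sin(rake) = 191 m × sin(34°) = 106.8 m
heave = dip-slip × cos(dip) = 106.8 × cos(67.1°) = 41.6 m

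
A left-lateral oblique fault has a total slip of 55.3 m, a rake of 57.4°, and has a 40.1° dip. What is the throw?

dip-slip = net slip × sin(rake) = 55.3 m × sin(57.4°) = 46.59 m
throw = dip-slip × sin(dip) = 46.59 × sin(40.1°) = 30 m

30 m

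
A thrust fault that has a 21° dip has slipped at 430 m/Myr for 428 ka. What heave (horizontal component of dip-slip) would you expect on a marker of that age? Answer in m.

dip-slip = rate × time = 430 m/Myr × 428 ka = 184 m
heave = dip-slip × cos(dip) = 184 × cos(21°) = 172 m

172 m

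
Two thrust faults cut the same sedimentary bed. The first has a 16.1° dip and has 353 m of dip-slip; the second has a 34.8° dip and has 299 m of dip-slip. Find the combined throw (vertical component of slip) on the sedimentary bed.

269 m

throw_A = 353 × sin(16.1°) = 97.89 m
throw_B = 299 × sin(34.8°) = 170.6 m
total = 97.89 + 170.6 = 269 m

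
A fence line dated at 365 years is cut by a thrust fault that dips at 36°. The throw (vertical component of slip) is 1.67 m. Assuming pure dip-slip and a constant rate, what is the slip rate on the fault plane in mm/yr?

7.78 mm/yr

dip-slip = throw / sin(dip) = 1.67 m / sin(36°) = 2.841 m
rate = 2.841 m / 365 years = 0.00778 m/yr = 7.78 mm/yr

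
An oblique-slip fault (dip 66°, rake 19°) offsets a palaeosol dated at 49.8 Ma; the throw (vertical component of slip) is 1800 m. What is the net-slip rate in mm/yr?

dip-slip = throw / sin(dip) = 1800 / sin(66°) = 1970 m
net slip = dip-slip / sin(rake) = 1970 / sin(19°) = 6052 m
rate = 6052 m / 49.8 Ma = 0.000122 m/yr = 0.122 mm/yr

0.122 mm/yr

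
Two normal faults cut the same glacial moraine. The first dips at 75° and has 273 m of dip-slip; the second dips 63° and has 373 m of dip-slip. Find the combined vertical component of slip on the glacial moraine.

throw_A = 273 × sin(75°) = 263.7 m
throw_B = 373 × sin(63°) = 332.3 m
total = 263.7 + 332.3 = 596 m

596 m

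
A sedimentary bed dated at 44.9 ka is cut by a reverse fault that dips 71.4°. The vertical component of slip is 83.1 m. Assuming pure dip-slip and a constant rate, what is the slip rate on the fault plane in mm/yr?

1.95 mm/yr

dip-slip = throw / sin(dip) = 83.1 m / sin(71.4°) = 87.68 m
rate = 87.68 m / 44.9 ka = 0.00195 m/yr = 1.95 mm/yr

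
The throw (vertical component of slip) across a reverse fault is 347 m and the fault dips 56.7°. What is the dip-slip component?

415 m

dip-slip = throw / sin(dip) = 347 / sin(56.7°) = 415 m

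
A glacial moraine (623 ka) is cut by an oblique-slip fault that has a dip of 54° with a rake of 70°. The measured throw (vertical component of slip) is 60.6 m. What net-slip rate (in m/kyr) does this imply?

0.128 m/kyr

dip-slip = throw / sin(dip) = 60.6 / sin(54°) = 74.91 m
net slip = dip-slip / sin(rake) = 74.91 / sin(70°) = 79.71 m
rate = 79.71 m / 623 ka = 0.000128 m/yr = 0.128 m/kyr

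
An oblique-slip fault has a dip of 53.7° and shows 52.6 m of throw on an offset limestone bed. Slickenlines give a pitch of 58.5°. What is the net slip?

dip-slip = throw / sin(dip) = 52.6 / sin(53.7°) = 65.27 m
net slip = dip-slip / sin(rake) = 65.27 / sin(58.5°) = 76.5 m

76.5 m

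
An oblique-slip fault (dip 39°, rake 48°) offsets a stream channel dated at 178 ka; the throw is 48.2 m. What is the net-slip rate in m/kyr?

0.579 m/kyr

dip-slip = throw / sin(dip) = 48.2 / sin(39°) = 76.59 m
net slip = dip-slip / sin(rake) = 76.59 / sin(48°) = 103.1 m
rate = 103.1 m / 178 ka = 0.000579 m/yr = 0.579 m/kyr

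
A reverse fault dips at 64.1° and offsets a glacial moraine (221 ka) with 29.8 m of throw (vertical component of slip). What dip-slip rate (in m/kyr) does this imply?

0.150 m/kyr

dip-slip = throw / sin(dip) = 29.8 m / sin(64.1°) = 33.13 m
rate = 33.13 m / 221 ka = 0.000150 m/yr = 0.150 m/kyr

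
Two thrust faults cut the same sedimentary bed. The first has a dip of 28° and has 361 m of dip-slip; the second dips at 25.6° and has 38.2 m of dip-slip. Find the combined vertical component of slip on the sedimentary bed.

throw_A = 361 × sin(28°) = 169.5 m
throw_B = 38.2 × sin(25.6°) = 16.51 m
total = 169.5 + 16.51 = 186 m

186 m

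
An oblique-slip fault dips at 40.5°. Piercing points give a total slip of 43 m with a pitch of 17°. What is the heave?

9.56 m

dip-slip = net slip × sin(rake) = 43 m × sin(17°) = 12.57 m
heave = dip-slip × cos(dip) = 12.57 × cos(40.5°) = 9.56 m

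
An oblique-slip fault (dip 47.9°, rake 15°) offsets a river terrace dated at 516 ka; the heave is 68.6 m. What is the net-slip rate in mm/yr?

dip-slip = heave / cos(dip) = 68.6 / cos(47.9°) = 102.3 m
net slip = dip-slip / sin(rake) = 102.3 / sin(15°) = 395.3 m
rate = 395.3 m / 516 ka = 0.000766 m/yr = 0.766 mm/yr

0.766 mm/yr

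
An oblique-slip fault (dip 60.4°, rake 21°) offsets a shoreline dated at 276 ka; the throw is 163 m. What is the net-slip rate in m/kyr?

dip-slip = throw / sin(dip) = 163 / sin(60.4°) = 187.5 m
net slip = dip-slip / sin(rake) = 187.5 / sin(21°) = 523.1 m
rate = 523.1 m / 276 ka = 0.00190 m/yr = 1.90 m/kyr

1.90 m/kyr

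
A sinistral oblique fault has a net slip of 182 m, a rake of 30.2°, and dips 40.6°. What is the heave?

69.5 m

dip-slip = net slip × sin(rake) = 182 m × sin(30.2°) = 91.55 m
heave = dip-slip × cos(dip) = 91.55 × cos(40.6°) = 69.5 m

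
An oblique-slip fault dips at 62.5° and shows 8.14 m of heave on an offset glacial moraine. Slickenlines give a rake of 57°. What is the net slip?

21 m

dip-slip = heave / cos(dip) = 8.14 / cos(62.5°) = 17.63 m
net slip = dip-slip / sin(rake) = 17.63 / sin(57°) = 21 m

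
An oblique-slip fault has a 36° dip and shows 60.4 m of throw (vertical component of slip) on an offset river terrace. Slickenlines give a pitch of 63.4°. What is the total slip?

115 m

dip-slip = throw / sin(dip) = 60.4 / sin(36°) = 102.8 m
net slip = dip-slip / sin(rake) = 102.8 / sin(63.4°) = 115 m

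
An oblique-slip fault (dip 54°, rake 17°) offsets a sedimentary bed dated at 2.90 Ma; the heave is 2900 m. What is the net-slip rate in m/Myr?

5820 m/Myr

dip-slip = heave / cos(dip) = 2900 / cos(54°) = 4934 m
net slip = dip-slip / sin(rake) = 4934 / sin(17°) = 16880 m
rate = 16880 m / 2.90 Ma = 0.00582 m/yr = 5820 m/Myr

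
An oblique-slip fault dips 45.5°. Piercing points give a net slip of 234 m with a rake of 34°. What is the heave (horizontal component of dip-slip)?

dip-slip = net slip × sin(rake) = 234 m × sin(34°) = 130.9 m
heave = dip-slip × cos(dip) = 130.9 × cos(45.5°) = 91.7 m

91.7 m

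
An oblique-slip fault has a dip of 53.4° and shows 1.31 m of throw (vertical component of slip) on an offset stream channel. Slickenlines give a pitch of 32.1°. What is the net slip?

dip-slip = throw / sin(dip) = 1.31 / sin(53.4°) = 1.632 m
net slip = dip-slip / sin(rake) = 1.632 / sin(32.1°) = 3.07 m

3.07 m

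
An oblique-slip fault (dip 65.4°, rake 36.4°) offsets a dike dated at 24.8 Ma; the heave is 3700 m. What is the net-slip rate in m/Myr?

dip-slip = heave / cos(dip) = 3700 / cos(65.4°) = 8888 m
net slip = dip-slip / sin(rake) = 8888 / sin(36.4°) = 14980 m
rate = 14980 m / 24.8 Ma = 0.000604 m/yr = 604 m/Myr

604 m/Myr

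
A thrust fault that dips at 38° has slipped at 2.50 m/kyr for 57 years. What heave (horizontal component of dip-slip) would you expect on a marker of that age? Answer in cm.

11.2 cm

dip-slip = rate × time = 2.50 m/kyr × 57 years = 0.1425 m
heave = dip-slip × cos(dip) = 0.1425 × cos(38°) = 0.112 m = 11.2 cm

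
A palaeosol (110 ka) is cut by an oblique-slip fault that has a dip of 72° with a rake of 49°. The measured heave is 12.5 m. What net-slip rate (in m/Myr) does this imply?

487 m/Myr

dip-slip = heave / cos(dip) = 12.5 / cos(72°) = 40.45 m
net slip = dip-slip / sin(rake) = 40.45 / sin(49°) = 53.60 m
rate = 53.60 m / 110 ka = 0.000487 m/yr = 487 m/Myr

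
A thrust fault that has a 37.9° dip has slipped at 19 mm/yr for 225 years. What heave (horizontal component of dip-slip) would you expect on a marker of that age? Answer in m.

dip-slip = rate × time = 19 mm/yr × 225 years = 4.275 m
heave = dip-slip × cos(dip) = 4.275 × cos(37.9°) = 3.37 m

3.37 m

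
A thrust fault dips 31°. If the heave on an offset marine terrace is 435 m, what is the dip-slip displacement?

dip-slip = heave / cos(dip) = 435 / cos(31°) = 507 m

507 m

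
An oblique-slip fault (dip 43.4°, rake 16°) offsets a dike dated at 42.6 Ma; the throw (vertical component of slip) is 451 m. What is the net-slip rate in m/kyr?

0.0559 m/kyr

dip-slip = throw / sin(dip) = 451 / sin(43.4°) = 656.4 m
net slip = dip-slip / sin(rake) = 656.4 / sin(16°) = 2381 m
rate = 2381 m / 42.6 Ma = 0.0000559 m/yr = 0.0559 m/kyr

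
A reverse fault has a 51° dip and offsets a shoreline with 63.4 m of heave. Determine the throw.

throw = heave × tan(dip) = 63.4 × tan(51°) = 78.3 m

78.3 m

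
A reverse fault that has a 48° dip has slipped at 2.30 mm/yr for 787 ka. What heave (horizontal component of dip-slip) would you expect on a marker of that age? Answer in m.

dip-slip = rate × time = 2.30 mm/yr × 787 ka = 1810 m
heave = dip-slip × cos(dip) = 1810 × cos(48°) = 1210 m

1210 m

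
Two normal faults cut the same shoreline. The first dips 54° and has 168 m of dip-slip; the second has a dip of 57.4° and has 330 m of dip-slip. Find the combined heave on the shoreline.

277 m

heave_A = 168 × cos(54°) = 98.75 m
heave_B = 330 × cos(57.4°) = 177.8 m
total = 98.75 + 177.8 = 277 m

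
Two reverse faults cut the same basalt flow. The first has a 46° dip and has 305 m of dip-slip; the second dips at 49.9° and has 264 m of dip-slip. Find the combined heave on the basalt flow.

heave_A = 305 × cos(46°) = 211.9 m
heave_B = 264 × cos(49.9°) = 170 m
total = 211.9 + 170 = 382 m

382 m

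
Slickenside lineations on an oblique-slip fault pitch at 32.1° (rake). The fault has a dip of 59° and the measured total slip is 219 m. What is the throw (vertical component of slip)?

99.8 m

dip-slip = net slip × sin(rake) = 219 m × sin(32.1°) = 116.4 m
throw = dip-slip × sin(dip) = 116.4 × sin(59°) = 99.8 m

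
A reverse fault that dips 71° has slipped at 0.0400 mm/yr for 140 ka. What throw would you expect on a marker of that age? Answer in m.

dip-slip = rate × time = 0.0400 mm/yr × 140 ka = 5.600 m
throw = dip-slip × sin(dip) = 5.600 × sin(71°) = 5.29 m

5.29 m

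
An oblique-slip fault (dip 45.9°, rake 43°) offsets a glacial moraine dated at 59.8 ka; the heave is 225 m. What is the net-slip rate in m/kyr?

7.93 m/kyr

dip-slip = heave / cos(dip) = 225 / cos(45.9°) = 323.3 m
net slip = dip-slip / sin(rake) = 323.3 / sin(43°) = 474.1 m
rate = 474.1 m / 59.8 ka = 0.00793 m/yr = 7.93 m/kyr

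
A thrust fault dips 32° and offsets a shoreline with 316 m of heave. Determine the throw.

throw = heave × tan(dip) = 316 × tan(32°) = 197 m

197 m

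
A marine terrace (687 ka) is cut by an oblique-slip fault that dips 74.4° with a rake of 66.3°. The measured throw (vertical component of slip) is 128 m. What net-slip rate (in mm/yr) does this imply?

dip-slip = throw / sin(dip) = 128 / sin(74.4°) = 132.9 m
net slip = dip-slip / sin(rake) = 132.9 / sin(66.3°) = 145.1 m
rate = 145.1 m / 687 ka = 0.000211 m/yr = 0.211 mm/yr

0.211 mm/yr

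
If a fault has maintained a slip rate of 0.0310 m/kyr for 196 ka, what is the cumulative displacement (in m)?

6.08 m

slip = rate × time = 0.0310 m/kyr × 196 ka = 6.08 m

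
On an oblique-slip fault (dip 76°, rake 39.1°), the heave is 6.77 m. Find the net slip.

dip-slip = heave / cos(dip) = 6.77 / cos(76°) = 27.98 m
net slip = dip-slip / sin(rake) = 27.98 / sin(39.1°) = 44.4 m

44.4 m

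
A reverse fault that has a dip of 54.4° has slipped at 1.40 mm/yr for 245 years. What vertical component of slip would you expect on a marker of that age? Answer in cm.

27.9 cm

dip-slip = rate × time = 1.40 mm/yr × 245 years = 0.3430 m
throw = dip-slip × sin(dip) = 0.3430 × sin(54.4°) = 0.279 m = 27.9 cm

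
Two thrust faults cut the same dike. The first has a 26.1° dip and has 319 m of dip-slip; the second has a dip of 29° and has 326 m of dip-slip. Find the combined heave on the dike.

heave_A = 319 × cos(26.1°) = 286.5 m
heave_B = 326 × cos(29°) = 285.1 m
total = 286.5 + 285.1 = 572 m

572 m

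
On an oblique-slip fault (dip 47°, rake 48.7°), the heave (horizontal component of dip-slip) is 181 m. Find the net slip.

353 m

dip-slip = heave / cos(dip) = 181 / cos(47°) = 265.4 m
net slip = dip-slip / sin(rake) = 265.4 / sin(48.7°) = 353 m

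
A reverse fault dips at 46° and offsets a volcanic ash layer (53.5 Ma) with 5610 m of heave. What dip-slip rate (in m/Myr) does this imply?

151 m/Myr

dip-slip = heave / cos(dip) = 5610 m / cos(46°) = 8076 m
rate = 8076 m / 53.5 Ma = 0.000151 m/yr = 151 m/Myr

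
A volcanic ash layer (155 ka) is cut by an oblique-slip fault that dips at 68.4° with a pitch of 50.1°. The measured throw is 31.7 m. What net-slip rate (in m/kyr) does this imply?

dip-slip = throw / sin(dip) = 31.7 / sin(68.4°) = 34.09 m
net slip = dip-slip / sin(rake) = 34.09 / sin(50.1°) = 44.44 m
rate = 44.44 m / 155 ka = 0.000287 m/yr = 0.287 m/kyr

0.287 m/kyr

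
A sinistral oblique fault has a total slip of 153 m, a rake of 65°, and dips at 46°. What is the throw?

dip-slip = net slip × sin(rake) = 153 m × sin(65°) = 138.7 m
throw = dip-slip × sin(dip) = 138.7 × sin(46°) = 99.7 m

99.7 m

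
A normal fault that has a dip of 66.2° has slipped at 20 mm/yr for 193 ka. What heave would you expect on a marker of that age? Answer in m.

dip-slip = rate × time = 20 mm/yr × 193 ka = 3860 m
heave = dip-slip × cos(dip) = 3860 × cos(66.2°) = 1560 m

1560 m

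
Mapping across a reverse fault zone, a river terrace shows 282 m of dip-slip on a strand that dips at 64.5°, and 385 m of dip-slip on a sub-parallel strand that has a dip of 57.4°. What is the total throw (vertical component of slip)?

throw_A = 282 × sin(64.5°) = 254.5 m
throw_B = 385 × sin(57.4°) = 324.3 m
total = 254.5 + 324.3 = 579 m

579 m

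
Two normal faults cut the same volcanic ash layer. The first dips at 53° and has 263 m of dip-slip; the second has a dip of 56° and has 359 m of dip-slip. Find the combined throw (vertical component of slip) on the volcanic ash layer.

throw_A = 263 × sin(53°) = 210 m
throw_B = 359 × sin(56°) = 297.6 m
total = 210 + 297.6 = 508 m

508 m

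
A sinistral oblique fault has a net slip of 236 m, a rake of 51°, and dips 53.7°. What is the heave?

109 m

dip-slip = net slip × sin(rake) = 236 m × sin(51°) = 183.4 m
heave = dip-slip × cos(dip) = 183.4 × cos(53.7°) = 109 m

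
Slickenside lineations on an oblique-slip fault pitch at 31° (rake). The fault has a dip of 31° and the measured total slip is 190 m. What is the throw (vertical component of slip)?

dip-slip = net slip × sin(rake) = 190 m × sin(31°) = 97.86 m
throw = dip-slip × sin(dip) = 97.86 × sin(31°) = 50.4 m

50.4 m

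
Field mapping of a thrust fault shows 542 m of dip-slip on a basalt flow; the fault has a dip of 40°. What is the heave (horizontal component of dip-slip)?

heave = dip-slip × cos(dip) = 542 m × cos(40°) = 415 m

415 m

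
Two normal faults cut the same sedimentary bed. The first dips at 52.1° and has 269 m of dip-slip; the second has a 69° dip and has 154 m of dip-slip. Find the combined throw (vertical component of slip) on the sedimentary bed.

throw_A = 269 × sin(52.1°) = 212.3 m
throw_B = 154 × sin(69°) = 143.8 m
total = 212.3 + 143.8 = 356 m

356 m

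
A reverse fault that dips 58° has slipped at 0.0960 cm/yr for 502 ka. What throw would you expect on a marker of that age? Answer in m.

dip-slip = rate × time = 0.0960 cm/yr × 502 ka = 481.9 m
throw = dip-slip × sin(dip) = 481.9 × sin(58°) = 409 m

409 m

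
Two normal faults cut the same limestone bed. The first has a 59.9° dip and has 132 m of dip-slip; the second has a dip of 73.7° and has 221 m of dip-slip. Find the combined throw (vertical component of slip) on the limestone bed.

326 m

throw_A = 132 × sin(59.9°) = 114.2 m
throw_B = 221 × sin(73.7°) = 212.1 m
total = 114.2 + 212.1 = 326 m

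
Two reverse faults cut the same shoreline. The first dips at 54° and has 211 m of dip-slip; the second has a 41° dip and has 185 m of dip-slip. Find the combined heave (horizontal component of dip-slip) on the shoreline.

264 m

heave_A = 211 × cos(54°) = 124 m
heave_B = 185 × cos(41°) = 139.6 m
total = 124 + 139.6 = 264 m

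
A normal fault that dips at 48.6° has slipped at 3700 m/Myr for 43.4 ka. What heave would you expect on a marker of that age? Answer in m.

dip-slip = rate × time = 3700 m/Myr × 43.4 ka = 160.6 m
heave = dip-slip × cos(dip) = 160.6 × cos(48.6°) = 106 m

106 m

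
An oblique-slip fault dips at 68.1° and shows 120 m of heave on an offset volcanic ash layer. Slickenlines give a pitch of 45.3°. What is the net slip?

dip-slip = heave / cos(dip) = 120 / cos(68.1°) = 321.7 m
net slip = dip-slip / sin(rake) = 321.7 / sin(45.3°) = 453 m

453 m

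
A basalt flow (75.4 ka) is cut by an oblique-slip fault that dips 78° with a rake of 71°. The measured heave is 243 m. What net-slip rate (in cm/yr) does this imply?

dip-slip = heave / cos(dip) = 243 / cos(78°) = 1169 m
net slip = dip-slip / sin(rake) = 1169 / sin(71°) = 1236 m
rate = 1236 m / 75.4 ka = 0.0164 m/yr = 1.64 cm/yr

1.64 cm/yr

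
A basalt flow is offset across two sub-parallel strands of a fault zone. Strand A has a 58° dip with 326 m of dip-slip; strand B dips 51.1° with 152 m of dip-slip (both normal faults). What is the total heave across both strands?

268 m

heave_A = 326 × cos(58°) = 172.8 m
heave_B = 152 × cos(51.1°) = 95.45 m
total = 172.8 + 95.45 = 268 m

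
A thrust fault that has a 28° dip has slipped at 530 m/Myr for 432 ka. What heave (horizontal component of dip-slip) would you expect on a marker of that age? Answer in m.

202 m

dip-slip = rate × time = 530 m/Myr × 432 ka = 229 m
heave = dip-slip × cos(dip) = 229 × cos(28°) = 202 m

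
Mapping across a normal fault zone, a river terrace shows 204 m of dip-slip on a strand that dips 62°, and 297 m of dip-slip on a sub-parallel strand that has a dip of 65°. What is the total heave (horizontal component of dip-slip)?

221 m

heave_A = 204 × cos(62°) = 95.77 m
heave_B = 297 × cos(65°) = 125.5 m
total = 95.77 + 125.5 = 221 m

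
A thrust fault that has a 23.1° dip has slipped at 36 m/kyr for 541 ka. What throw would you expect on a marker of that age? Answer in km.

dip-slip = rate × time = 36 m/kyr × 541 ka = 19480 m
throw = dip-slip × sin(dip) = 19480 × sin(23.1°) = 7640 m = 7.64 km

7.64 km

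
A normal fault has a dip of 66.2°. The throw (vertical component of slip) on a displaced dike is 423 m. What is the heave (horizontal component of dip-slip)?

187 m

heave = throw / tan(dip) = 423 / tan(66.2°) = 187 m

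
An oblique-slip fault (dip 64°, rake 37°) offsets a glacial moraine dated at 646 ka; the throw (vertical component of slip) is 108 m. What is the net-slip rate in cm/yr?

dip-slip = throw / sin(dip) = 108 / sin(64°) = 120.2 m
net slip = dip-slip / sin(rake) = 120.2 / sin(37°) = 199.7 m
rate = 199.7 m / 646 ka = 0.000309 m/yr = 0.0309 cm/yr

0.0309 cm/yr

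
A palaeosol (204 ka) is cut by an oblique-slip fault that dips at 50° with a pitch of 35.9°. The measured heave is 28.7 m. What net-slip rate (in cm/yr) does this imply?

dip-slip = heave / cos(dip) = 28.7 / cos(50°) = 44.65 m
net slip = dip-slip / sin(rake) = 44.65 / sin(35.9°) = 76.14 m
rate = 76.14 m / 204 ka = 0.000373 m/yr = 0.0373 cm/yr

0.0373 cm/yr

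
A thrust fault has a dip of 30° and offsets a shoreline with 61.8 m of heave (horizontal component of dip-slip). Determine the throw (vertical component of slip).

35.7 m

throw = heave × tan(dip) = 61.8 × tan(30°) = 35.7 m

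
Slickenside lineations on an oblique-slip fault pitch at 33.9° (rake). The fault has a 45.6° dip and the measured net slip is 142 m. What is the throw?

56.6 m

dip-slip = net slip × sin(rake) = 142 m × sin(33.9°) = 79.20 m
throw = dip-slip × sin(dip) = 79.20 × sin(45.6°) = 56.6 m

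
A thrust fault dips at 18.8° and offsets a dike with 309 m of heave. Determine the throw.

105 m

throw = heave × tan(dip) = 309 × tan(18.8°) = 105 m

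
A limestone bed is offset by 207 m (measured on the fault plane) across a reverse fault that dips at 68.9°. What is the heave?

heave = dip-slip × cos(dip) = 207 m × cos(68.9°) = 74.5 m

74.5 m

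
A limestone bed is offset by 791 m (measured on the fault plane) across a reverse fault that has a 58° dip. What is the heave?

419 m

heave = dip-slip × cos(dip) = 791 m × cos(58°) = 419 m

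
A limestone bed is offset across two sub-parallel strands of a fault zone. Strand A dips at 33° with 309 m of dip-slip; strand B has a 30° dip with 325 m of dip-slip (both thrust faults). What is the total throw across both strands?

throw_A = 309 × sin(33°) = 168.3 m
throw_B = 325 × sin(30°) = 162.5 m
total = 168.3 + 162.5 = 331 m

331 m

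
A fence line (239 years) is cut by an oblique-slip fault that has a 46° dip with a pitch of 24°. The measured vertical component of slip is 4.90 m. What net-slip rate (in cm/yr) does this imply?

dip-slip = throw / sin(dip) = 4.90 / sin(46°) = 6.812 m
net slip = dip-slip / sin(rake) = 6.812 / sin(24°) = 16.75 m
rate = 16.75 m / 239 years = 0.0701 m/yr = 7.01 cm/yr

7.01 cm/yr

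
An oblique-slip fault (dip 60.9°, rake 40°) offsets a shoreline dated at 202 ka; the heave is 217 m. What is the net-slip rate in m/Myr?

dip-slip = heave / cos(dip) = 217 / cos(60.9°) = 446.2 m
net slip = dip-slip / sin(rake) = 446.2 / sin(40°) = 694.2 m
rate = 694.2 m / 202 ka = 0.00344 m/yr = 3440 m/Myr

3440 m/Myr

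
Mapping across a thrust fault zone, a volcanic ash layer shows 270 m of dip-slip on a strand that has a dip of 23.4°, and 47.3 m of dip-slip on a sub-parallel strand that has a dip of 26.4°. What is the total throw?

128 m

throw_A = 270 × sin(23.4°) = 107.2 m
throw_B = 47.3 × sin(26.4°) = 21.03 m
total = 107.2 + 21.03 = 128 m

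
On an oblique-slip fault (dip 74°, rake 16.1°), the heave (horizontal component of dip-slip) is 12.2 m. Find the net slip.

dip-slip = heave / cos(dip) = 12.2 / cos(74°) = 44.26 m
net slip = dip-slip / sin(rake) = 44.26 / sin(16.1°) = 160 m

160 m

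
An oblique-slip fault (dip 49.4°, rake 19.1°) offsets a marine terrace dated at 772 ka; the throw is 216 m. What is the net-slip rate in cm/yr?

dip-slip = throw / sin(dip) = 216 / sin(49.4°) = 284.5 m
net slip = dip-slip / sin(rake) = 284.5 / sin(19.1°) = 869.4 m
rate = 869.4 m / 772 ka = 0.00113 m/yr = 0.113 cm/yr

0.113 cm/yr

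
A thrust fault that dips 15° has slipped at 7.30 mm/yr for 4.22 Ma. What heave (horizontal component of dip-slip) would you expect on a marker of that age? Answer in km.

dip-slip = rate × time = 7.30 mm/yr × 4.22 Ma = 30810 m
heave = dip-slip × cos(dip) = 30810 × cos(15°) = 29800 m = 29.8 km

29.8 km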